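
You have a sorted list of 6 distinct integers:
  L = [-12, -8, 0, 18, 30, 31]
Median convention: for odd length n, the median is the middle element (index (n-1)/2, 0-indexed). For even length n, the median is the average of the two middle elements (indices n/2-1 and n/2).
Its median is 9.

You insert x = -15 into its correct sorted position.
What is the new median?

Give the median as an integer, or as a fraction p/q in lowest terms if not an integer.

Old list (sorted, length 6): [-12, -8, 0, 18, 30, 31]
Old median = 9
Insert x = -15
Old length even (6). Middle pair: indices 2,3 = 0,18.
New length odd (7). New median = single middle element.
x = -15: 0 elements are < x, 6 elements are > x.
New sorted list: [-15, -12, -8, 0, 18, 30, 31]
New median = 0

Answer: 0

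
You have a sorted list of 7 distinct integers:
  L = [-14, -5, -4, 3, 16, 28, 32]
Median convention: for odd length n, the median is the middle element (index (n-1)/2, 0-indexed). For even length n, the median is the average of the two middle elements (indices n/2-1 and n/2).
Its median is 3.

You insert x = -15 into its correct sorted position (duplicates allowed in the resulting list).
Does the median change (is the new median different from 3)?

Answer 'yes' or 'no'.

Old median = 3
Insert x = -15
New median = -1/2
Changed? yes

Answer: yes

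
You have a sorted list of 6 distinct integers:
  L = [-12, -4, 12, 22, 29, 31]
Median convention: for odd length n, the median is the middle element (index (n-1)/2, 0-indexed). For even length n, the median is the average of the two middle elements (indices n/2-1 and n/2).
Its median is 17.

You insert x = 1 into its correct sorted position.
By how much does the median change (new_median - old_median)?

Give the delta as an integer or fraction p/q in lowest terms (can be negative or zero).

Old median = 17
After inserting x = 1: new sorted = [-12, -4, 1, 12, 22, 29, 31]
New median = 12
Delta = 12 - 17 = -5

Answer: -5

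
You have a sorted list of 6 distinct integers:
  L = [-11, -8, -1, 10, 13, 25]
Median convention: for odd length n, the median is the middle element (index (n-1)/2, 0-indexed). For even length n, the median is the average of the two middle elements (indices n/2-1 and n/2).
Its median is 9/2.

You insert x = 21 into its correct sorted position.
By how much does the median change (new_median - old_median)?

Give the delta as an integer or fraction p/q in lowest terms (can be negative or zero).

Old median = 9/2
After inserting x = 21: new sorted = [-11, -8, -1, 10, 13, 21, 25]
New median = 10
Delta = 10 - 9/2 = 11/2

Answer: 11/2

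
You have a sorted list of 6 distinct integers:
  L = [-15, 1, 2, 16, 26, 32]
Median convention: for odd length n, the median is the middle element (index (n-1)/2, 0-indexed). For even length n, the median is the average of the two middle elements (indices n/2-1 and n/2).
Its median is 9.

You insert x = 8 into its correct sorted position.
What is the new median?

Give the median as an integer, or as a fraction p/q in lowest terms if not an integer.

Answer: 8

Derivation:
Old list (sorted, length 6): [-15, 1, 2, 16, 26, 32]
Old median = 9
Insert x = 8
Old length even (6). Middle pair: indices 2,3 = 2,16.
New length odd (7). New median = single middle element.
x = 8: 3 elements are < x, 3 elements are > x.
New sorted list: [-15, 1, 2, 8, 16, 26, 32]
New median = 8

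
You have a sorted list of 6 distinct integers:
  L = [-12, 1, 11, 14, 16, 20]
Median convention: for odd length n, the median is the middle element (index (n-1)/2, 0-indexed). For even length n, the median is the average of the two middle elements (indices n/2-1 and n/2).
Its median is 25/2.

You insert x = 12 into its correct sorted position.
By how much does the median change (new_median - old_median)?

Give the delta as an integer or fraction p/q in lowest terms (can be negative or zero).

Answer: -1/2

Derivation:
Old median = 25/2
After inserting x = 12: new sorted = [-12, 1, 11, 12, 14, 16, 20]
New median = 12
Delta = 12 - 25/2 = -1/2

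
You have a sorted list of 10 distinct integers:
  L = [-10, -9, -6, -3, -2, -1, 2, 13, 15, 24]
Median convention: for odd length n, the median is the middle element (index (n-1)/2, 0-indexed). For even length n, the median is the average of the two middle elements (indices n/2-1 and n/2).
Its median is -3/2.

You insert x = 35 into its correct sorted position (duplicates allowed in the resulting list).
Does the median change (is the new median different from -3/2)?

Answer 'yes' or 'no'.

Old median = -3/2
Insert x = 35
New median = -1
Changed? yes

Answer: yes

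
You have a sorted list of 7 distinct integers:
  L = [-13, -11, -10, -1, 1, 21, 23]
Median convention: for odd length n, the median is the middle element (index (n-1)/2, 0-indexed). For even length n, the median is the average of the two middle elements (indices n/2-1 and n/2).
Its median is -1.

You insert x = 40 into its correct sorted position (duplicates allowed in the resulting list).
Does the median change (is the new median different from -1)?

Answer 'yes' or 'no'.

Old median = -1
Insert x = 40
New median = 0
Changed? yes

Answer: yes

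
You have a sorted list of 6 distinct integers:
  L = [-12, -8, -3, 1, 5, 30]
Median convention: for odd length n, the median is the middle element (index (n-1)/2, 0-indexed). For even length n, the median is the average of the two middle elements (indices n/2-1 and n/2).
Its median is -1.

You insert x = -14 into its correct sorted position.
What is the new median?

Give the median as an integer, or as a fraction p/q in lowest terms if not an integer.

Old list (sorted, length 6): [-12, -8, -3, 1, 5, 30]
Old median = -1
Insert x = -14
Old length even (6). Middle pair: indices 2,3 = -3,1.
New length odd (7). New median = single middle element.
x = -14: 0 elements are < x, 6 elements are > x.
New sorted list: [-14, -12, -8, -3, 1, 5, 30]
New median = -3

Answer: -3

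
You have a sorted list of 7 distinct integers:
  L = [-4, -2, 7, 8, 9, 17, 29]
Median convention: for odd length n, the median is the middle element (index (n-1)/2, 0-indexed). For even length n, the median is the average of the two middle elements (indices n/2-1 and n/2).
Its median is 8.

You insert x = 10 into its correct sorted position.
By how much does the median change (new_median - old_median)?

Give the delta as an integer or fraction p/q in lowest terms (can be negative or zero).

Answer: 1/2

Derivation:
Old median = 8
After inserting x = 10: new sorted = [-4, -2, 7, 8, 9, 10, 17, 29]
New median = 17/2
Delta = 17/2 - 8 = 1/2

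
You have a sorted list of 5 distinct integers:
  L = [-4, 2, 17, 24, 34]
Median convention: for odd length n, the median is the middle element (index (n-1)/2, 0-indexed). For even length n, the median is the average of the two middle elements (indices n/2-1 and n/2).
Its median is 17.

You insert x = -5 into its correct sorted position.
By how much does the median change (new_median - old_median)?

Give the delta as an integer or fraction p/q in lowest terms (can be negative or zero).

Old median = 17
After inserting x = -5: new sorted = [-5, -4, 2, 17, 24, 34]
New median = 19/2
Delta = 19/2 - 17 = -15/2

Answer: -15/2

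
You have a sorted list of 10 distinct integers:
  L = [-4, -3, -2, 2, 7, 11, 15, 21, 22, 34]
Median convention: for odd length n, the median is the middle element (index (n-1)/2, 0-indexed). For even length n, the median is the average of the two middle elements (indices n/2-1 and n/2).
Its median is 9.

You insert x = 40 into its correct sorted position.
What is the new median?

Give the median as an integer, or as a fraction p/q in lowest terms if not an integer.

Old list (sorted, length 10): [-4, -3, -2, 2, 7, 11, 15, 21, 22, 34]
Old median = 9
Insert x = 40
Old length even (10). Middle pair: indices 4,5 = 7,11.
New length odd (11). New median = single middle element.
x = 40: 10 elements are < x, 0 elements are > x.
New sorted list: [-4, -3, -2, 2, 7, 11, 15, 21, 22, 34, 40]
New median = 11

Answer: 11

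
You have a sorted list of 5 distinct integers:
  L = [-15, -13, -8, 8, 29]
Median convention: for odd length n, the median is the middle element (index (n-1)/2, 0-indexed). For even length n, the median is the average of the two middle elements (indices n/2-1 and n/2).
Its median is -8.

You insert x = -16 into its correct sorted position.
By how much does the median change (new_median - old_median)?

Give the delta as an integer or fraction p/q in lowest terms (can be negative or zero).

Old median = -8
After inserting x = -16: new sorted = [-16, -15, -13, -8, 8, 29]
New median = -21/2
Delta = -21/2 - -8 = -5/2

Answer: -5/2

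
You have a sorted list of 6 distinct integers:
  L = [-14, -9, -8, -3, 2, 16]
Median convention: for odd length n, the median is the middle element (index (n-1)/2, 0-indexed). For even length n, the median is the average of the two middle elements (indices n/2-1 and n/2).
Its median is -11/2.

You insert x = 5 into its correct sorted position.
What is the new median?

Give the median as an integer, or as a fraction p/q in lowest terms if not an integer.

Answer: -3

Derivation:
Old list (sorted, length 6): [-14, -9, -8, -3, 2, 16]
Old median = -11/2
Insert x = 5
Old length even (6). Middle pair: indices 2,3 = -8,-3.
New length odd (7). New median = single middle element.
x = 5: 5 elements are < x, 1 elements are > x.
New sorted list: [-14, -9, -8, -3, 2, 5, 16]
New median = -3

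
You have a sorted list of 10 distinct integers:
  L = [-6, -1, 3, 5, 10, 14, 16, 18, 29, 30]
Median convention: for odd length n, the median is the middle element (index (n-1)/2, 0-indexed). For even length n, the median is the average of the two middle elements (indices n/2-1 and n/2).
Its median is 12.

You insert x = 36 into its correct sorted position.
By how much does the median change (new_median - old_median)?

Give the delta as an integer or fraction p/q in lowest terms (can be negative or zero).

Answer: 2

Derivation:
Old median = 12
After inserting x = 36: new sorted = [-6, -1, 3, 5, 10, 14, 16, 18, 29, 30, 36]
New median = 14
Delta = 14 - 12 = 2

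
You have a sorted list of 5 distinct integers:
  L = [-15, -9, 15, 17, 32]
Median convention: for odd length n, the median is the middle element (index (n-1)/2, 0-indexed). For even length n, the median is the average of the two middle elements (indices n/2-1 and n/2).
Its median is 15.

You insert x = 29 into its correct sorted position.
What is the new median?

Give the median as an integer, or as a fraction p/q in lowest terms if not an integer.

Old list (sorted, length 5): [-15, -9, 15, 17, 32]
Old median = 15
Insert x = 29
Old length odd (5). Middle was index 2 = 15.
New length even (6). New median = avg of two middle elements.
x = 29: 4 elements are < x, 1 elements are > x.
New sorted list: [-15, -9, 15, 17, 29, 32]
New median = 16

Answer: 16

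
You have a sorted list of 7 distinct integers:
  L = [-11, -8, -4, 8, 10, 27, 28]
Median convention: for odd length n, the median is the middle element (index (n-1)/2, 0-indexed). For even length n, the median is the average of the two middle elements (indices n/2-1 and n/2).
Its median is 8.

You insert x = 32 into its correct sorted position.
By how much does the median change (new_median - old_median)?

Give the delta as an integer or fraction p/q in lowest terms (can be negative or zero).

Answer: 1

Derivation:
Old median = 8
After inserting x = 32: new sorted = [-11, -8, -4, 8, 10, 27, 28, 32]
New median = 9
Delta = 9 - 8 = 1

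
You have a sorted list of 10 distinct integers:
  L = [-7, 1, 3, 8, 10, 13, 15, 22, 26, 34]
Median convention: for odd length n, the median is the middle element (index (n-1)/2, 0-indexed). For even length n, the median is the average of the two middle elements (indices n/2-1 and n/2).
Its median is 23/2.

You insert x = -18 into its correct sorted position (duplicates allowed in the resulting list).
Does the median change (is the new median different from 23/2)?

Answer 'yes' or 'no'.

Answer: yes

Derivation:
Old median = 23/2
Insert x = -18
New median = 10
Changed? yes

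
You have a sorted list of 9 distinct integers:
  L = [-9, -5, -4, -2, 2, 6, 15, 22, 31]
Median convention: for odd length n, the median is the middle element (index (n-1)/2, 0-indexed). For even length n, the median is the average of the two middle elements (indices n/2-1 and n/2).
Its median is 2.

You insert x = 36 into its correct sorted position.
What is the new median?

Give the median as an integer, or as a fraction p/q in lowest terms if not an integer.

Answer: 4

Derivation:
Old list (sorted, length 9): [-9, -5, -4, -2, 2, 6, 15, 22, 31]
Old median = 2
Insert x = 36
Old length odd (9). Middle was index 4 = 2.
New length even (10). New median = avg of two middle elements.
x = 36: 9 elements are < x, 0 elements are > x.
New sorted list: [-9, -5, -4, -2, 2, 6, 15, 22, 31, 36]
New median = 4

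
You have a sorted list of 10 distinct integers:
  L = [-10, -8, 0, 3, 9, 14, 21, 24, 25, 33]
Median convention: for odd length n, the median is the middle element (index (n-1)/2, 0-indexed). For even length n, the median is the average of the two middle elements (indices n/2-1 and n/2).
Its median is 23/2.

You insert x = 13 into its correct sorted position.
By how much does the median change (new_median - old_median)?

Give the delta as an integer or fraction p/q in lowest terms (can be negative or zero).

Old median = 23/2
After inserting x = 13: new sorted = [-10, -8, 0, 3, 9, 13, 14, 21, 24, 25, 33]
New median = 13
Delta = 13 - 23/2 = 3/2

Answer: 3/2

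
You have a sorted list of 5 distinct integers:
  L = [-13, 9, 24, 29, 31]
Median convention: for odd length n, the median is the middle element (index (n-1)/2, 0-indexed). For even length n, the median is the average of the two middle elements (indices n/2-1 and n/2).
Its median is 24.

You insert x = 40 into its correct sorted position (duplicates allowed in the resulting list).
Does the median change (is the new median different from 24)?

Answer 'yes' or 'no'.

Old median = 24
Insert x = 40
New median = 53/2
Changed? yes

Answer: yes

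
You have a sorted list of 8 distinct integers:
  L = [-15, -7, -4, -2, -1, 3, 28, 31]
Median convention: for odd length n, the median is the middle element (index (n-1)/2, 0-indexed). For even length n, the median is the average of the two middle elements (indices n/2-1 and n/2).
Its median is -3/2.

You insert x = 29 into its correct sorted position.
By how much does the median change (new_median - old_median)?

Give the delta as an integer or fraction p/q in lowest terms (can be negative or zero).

Answer: 1/2

Derivation:
Old median = -3/2
After inserting x = 29: new sorted = [-15, -7, -4, -2, -1, 3, 28, 29, 31]
New median = -1
Delta = -1 - -3/2 = 1/2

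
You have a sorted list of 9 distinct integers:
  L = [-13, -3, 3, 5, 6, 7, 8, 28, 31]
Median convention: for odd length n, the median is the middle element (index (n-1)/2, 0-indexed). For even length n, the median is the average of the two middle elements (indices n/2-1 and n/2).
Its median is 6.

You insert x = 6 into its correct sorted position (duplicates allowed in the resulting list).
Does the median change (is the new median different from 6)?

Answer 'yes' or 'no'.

Answer: no

Derivation:
Old median = 6
Insert x = 6
New median = 6
Changed? no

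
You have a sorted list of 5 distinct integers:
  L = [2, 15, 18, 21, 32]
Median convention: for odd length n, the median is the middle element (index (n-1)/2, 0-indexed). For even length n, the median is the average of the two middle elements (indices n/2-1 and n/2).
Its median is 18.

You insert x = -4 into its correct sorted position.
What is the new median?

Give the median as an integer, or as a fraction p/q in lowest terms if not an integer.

Old list (sorted, length 5): [2, 15, 18, 21, 32]
Old median = 18
Insert x = -4
Old length odd (5). Middle was index 2 = 18.
New length even (6). New median = avg of two middle elements.
x = -4: 0 elements are < x, 5 elements are > x.
New sorted list: [-4, 2, 15, 18, 21, 32]
New median = 33/2

Answer: 33/2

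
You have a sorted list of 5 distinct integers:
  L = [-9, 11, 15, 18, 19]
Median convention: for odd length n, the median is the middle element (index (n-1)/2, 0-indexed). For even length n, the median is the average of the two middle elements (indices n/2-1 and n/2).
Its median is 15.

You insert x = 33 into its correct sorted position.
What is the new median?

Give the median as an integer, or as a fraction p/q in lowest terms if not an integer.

Old list (sorted, length 5): [-9, 11, 15, 18, 19]
Old median = 15
Insert x = 33
Old length odd (5). Middle was index 2 = 15.
New length even (6). New median = avg of two middle elements.
x = 33: 5 elements are < x, 0 elements are > x.
New sorted list: [-9, 11, 15, 18, 19, 33]
New median = 33/2

Answer: 33/2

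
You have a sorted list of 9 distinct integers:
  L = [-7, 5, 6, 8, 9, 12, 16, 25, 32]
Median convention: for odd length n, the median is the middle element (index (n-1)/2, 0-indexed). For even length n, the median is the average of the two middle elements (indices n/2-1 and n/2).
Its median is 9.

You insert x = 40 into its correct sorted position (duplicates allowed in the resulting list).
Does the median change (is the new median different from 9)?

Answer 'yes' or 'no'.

Answer: yes

Derivation:
Old median = 9
Insert x = 40
New median = 21/2
Changed? yes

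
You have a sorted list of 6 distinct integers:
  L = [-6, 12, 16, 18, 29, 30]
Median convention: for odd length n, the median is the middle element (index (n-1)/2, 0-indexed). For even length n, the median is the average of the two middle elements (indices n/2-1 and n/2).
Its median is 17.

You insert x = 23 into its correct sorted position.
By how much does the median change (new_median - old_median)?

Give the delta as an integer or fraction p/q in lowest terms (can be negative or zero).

Answer: 1

Derivation:
Old median = 17
After inserting x = 23: new sorted = [-6, 12, 16, 18, 23, 29, 30]
New median = 18
Delta = 18 - 17 = 1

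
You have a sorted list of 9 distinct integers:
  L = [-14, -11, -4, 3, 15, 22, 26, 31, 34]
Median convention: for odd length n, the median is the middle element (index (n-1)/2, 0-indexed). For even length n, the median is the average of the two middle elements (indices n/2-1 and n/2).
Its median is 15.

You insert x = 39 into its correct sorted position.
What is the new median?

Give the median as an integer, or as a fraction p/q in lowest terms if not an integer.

Answer: 37/2

Derivation:
Old list (sorted, length 9): [-14, -11, -4, 3, 15, 22, 26, 31, 34]
Old median = 15
Insert x = 39
Old length odd (9). Middle was index 4 = 15.
New length even (10). New median = avg of two middle elements.
x = 39: 9 elements are < x, 0 elements are > x.
New sorted list: [-14, -11, -4, 3, 15, 22, 26, 31, 34, 39]
New median = 37/2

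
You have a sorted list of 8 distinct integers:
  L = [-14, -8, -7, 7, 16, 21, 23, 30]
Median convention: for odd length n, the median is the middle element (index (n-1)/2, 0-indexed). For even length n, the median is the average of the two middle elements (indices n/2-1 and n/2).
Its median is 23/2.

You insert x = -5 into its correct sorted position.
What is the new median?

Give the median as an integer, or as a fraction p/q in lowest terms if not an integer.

Old list (sorted, length 8): [-14, -8, -7, 7, 16, 21, 23, 30]
Old median = 23/2
Insert x = -5
Old length even (8). Middle pair: indices 3,4 = 7,16.
New length odd (9). New median = single middle element.
x = -5: 3 elements are < x, 5 elements are > x.
New sorted list: [-14, -8, -7, -5, 7, 16, 21, 23, 30]
New median = 7

Answer: 7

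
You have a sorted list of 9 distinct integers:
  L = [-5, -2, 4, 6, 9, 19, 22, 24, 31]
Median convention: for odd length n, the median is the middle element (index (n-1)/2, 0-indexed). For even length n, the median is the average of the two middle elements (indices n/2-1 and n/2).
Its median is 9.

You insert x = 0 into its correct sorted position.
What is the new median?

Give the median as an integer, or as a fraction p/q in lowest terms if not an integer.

Old list (sorted, length 9): [-5, -2, 4, 6, 9, 19, 22, 24, 31]
Old median = 9
Insert x = 0
Old length odd (9). Middle was index 4 = 9.
New length even (10). New median = avg of two middle elements.
x = 0: 2 elements are < x, 7 elements are > x.
New sorted list: [-5, -2, 0, 4, 6, 9, 19, 22, 24, 31]
New median = 15/2

Answer: 15/2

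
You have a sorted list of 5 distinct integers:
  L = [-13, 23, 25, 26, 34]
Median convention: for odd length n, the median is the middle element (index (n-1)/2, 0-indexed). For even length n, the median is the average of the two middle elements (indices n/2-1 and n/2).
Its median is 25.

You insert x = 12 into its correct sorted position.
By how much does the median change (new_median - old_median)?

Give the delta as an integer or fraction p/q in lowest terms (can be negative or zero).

Answer: -1

Derivation:
Old median = 25
After inserting x = 12: new sorted = [-13, 12, 23, 25, 26, 34]
New median = 24
Delta = 24 - 25 = -1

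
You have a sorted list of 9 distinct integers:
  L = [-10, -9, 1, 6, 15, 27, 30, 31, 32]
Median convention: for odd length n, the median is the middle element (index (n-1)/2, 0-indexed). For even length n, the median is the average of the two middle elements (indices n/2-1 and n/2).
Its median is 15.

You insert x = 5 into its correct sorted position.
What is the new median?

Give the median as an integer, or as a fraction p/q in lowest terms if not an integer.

Answer: 21/2

Derivation:
Old list (sorted, length 9): [-10, -9, 1, 6, 15, 27, 30, 31, 32]
Old median = 15
Insert x = 5
Old length odd (9). Middle was index 4 = 15.
New length even (10). New median = avg of two middle elements.
x = 5: 3 elements are < x, 6 elements are > x.
New sorted list: [-10, -9, 1, 5, 6, 15, 27, 30, 31, 32]
New median = 21/2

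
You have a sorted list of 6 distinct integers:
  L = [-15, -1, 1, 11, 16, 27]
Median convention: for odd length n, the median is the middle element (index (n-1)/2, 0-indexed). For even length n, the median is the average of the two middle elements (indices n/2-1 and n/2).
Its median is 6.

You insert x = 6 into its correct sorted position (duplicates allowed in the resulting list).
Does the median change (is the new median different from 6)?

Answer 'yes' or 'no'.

Old median = 6
Insert x = 6
New median = 6
Changed? no

Answer: no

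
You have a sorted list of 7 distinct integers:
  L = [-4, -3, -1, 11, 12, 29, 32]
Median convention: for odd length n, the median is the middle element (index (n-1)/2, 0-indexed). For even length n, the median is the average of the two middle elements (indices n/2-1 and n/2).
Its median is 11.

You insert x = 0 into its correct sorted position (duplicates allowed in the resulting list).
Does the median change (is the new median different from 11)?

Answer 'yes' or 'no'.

Old median = 11
Insert x = 0
New median = 11/2
Changed? yes

Answer: yes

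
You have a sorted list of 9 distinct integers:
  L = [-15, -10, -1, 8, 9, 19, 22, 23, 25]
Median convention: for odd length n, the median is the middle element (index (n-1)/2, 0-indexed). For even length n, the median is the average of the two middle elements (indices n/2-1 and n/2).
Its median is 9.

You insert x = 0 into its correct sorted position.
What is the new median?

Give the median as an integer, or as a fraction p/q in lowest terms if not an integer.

Old list (sorted, length 9): [-15, -10, -1, 8, 9, 19, 22, 23, 25]
Old median = 9
Insert x = 0
Old length odd (9). Middle was index 4 = 9.
New length even (10). New median = avg of two middle elements.
x = 0: 3 elements are < x, 6 elements are > x.
New sorted list: [-15, -10, -1, 0, 8, 9, 19, 22, 23, 25]
New median = 17/2

Answer: 17/2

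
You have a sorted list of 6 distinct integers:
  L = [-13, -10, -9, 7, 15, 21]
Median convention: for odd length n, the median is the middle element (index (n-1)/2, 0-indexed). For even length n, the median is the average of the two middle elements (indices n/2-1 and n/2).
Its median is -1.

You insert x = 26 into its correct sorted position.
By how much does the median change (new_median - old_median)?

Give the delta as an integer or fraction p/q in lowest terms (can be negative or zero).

Old median = -1
After inserting x = 26: new sorted = [-13, -10, -9, 7, 15, 21, 26]
New median = 7
Delta = 7 - -1 = 8

Answer: 8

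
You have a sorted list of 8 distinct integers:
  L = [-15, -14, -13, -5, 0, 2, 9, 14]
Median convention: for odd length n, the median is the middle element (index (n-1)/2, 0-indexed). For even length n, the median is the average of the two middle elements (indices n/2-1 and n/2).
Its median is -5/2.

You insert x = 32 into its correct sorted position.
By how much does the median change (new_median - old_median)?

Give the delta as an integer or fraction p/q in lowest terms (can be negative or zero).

Old median = -5/2
After inserting x = 32: new sorted = [-15, -14, -13, -5, 0, 2, 9, 14, 32]
New median = 0
Delta = 0 - -5/2 = 5/2

Answer: 5/2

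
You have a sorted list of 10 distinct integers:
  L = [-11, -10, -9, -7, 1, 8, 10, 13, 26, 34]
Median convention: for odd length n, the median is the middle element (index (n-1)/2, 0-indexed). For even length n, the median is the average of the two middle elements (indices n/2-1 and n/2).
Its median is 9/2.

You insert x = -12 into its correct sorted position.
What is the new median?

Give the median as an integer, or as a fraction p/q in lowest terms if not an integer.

Answer: 1

Derivation:
Old list (sorted, length 10): [-11, -10, -9, -7, 1, 8, 10, 13, 26, 34]
Old median = 9/2
Insert x = -12
Old length even (10). Middle pair: indices 4,5 = 1,8.
New length odd (11). New median = single middle element.
x = -12: 0 elements are < x, 10 elements are > x.
New sorted list: [-12, -11, -10, -9, -7, 1, 8, 10, 13, 26, 34]
New median = 1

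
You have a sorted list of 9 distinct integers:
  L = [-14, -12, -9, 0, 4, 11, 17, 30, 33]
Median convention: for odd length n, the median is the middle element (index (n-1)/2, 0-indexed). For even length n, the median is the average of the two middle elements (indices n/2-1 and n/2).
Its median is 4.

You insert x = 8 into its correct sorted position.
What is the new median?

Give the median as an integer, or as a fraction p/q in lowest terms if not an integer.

Old list (sorted, length 9): [-14, -12, -9, 0, 4, 11, 17, 30, 33]
Old median = 4
Insert x = 8
Old length odd (9). Middle was index 4 = 4.
New length even (10). New median = avg of two middle elements.
x = 8: 5 elements are < x, 4 elements are > x.
New sorted list: [-14, -12, -9, 0, 4, 8, 11, 17, 30, 33]
New median = 6

Answer: 6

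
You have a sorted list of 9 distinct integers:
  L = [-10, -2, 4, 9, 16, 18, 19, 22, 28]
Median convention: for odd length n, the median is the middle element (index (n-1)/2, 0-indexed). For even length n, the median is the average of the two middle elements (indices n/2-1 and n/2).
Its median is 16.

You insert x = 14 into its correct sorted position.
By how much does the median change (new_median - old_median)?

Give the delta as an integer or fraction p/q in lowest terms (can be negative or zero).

Answer: -1

Derivation:
Old median = 16
After inserting x = 14: new sorted = [-10, -2, 4, 9, 14, 16, 18, 19, 22, 28]
New median = 15
Delta = 15 - 16 = -1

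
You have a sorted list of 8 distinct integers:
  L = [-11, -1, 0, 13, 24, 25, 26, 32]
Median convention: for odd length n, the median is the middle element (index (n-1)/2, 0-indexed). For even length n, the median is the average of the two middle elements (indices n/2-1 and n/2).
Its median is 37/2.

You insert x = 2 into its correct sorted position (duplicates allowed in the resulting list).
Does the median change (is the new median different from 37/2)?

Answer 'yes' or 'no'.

Answer: yes

Derivation:
Old median = 37/2
Insert x = 2
New median = 13
Changed? yes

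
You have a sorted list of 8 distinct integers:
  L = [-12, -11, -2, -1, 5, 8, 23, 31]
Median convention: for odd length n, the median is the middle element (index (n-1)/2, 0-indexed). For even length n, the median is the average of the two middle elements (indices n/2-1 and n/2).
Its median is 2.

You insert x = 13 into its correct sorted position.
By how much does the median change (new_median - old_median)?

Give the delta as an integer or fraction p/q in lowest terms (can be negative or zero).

Old median = 2
After inserting x = 13: new sorted = [-12, -11, -2, -1, 5, 8, 13, 23, 31]
New median = 5
Delta = 5 - 2 = 3

Answer: 3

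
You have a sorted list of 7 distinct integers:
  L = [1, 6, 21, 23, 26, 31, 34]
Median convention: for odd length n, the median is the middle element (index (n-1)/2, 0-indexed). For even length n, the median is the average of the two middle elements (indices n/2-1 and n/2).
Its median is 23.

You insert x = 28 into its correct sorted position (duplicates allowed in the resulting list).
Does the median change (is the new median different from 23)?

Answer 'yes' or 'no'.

Answer: yes

Derivation:
Old median = 23
Insert x = 28
New median = 49/2
Changed? yes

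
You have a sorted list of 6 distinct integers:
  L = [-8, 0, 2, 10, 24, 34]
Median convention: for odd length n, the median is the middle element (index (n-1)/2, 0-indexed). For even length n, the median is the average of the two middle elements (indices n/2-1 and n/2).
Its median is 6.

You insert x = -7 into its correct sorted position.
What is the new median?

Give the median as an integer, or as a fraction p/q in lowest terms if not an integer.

Answer: 2

Derivation:
Old list (sorted, length 6): [-8, 0, 2, 10, 24, 34]
Old median = 6
Insert x = -7
Old length even (6). Middle pair: indices 2,3 = 2,10.
New length odd (7). New median = single middle element.
x = -7: 1 elements are < x, 5 elements are > x.
New sorted list: [-8, -7, 0, 2, 10, 24, 34]
New median = 2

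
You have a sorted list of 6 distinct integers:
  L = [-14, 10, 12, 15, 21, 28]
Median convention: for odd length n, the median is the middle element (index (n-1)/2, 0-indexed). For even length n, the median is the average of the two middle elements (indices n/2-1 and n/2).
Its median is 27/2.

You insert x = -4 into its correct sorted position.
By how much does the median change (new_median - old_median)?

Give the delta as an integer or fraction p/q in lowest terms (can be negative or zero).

Old median = 27/2
After inserting x = -4: new sorted = [-14, -4, 10, 12, 15, 21, 28]
New median = 12
Delta = 12 - 27/2 = -3/2

Answer: -3/2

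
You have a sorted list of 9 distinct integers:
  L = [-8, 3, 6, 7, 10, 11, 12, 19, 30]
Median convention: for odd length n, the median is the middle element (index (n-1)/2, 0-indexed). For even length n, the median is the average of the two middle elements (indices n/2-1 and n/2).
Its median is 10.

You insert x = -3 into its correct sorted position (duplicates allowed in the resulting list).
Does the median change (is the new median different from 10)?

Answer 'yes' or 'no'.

Answer: yes

Derivation:
Old median = 10
Insert x = -3
New median = 17/2
Changed? yes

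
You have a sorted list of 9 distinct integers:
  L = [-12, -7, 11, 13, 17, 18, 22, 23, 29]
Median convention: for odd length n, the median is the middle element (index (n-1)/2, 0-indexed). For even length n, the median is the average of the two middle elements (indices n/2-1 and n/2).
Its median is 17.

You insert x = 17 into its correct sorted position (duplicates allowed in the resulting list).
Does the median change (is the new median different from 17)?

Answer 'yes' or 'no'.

Old median = 17
Insert x = 17
New median = 17
Changed? no

Answer: no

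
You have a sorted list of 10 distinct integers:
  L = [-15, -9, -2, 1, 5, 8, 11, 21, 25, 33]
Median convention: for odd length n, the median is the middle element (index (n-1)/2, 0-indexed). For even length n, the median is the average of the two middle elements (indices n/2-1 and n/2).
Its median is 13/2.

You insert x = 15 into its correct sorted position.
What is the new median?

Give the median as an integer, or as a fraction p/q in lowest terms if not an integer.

Answer: 8

Derivation:
Old list (sorted, length 10): [-15, -9, -2, 1, 5, 8, 11, 21, 25, 33]
Old median = 13/2
Insert x = 15
Old length even (10). Middle pair: indices 4,5 = 5,8.
New length odd (11). New median = single middle element.
x = 15: 7 elements are < x, 3 elements are > x.
New sorted list: [-15, -9, -2, 1, 5, 8, 11, 15, 21, 25, 33]
New median = 8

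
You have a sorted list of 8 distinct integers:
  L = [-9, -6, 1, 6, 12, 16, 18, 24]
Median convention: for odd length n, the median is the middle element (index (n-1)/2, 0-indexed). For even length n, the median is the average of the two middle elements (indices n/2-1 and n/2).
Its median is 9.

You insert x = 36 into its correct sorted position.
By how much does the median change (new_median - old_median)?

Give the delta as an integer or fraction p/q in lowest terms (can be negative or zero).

Answer: 3

Derivation:
Old median = 9
After inserting x = 36: new sorted = [-9, -6, 1, 6, 12, 16, 18, 24, 36]
New median = 12
Delta = 12 - 9 = 3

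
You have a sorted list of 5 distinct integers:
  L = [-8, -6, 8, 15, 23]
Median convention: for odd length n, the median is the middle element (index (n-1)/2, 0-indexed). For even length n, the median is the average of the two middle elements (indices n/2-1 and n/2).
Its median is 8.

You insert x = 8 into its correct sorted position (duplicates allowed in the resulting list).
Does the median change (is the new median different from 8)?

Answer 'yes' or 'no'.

Answer: no

Derivation:
Old median = 8
Insert x = 8
New median = 8
Changed? no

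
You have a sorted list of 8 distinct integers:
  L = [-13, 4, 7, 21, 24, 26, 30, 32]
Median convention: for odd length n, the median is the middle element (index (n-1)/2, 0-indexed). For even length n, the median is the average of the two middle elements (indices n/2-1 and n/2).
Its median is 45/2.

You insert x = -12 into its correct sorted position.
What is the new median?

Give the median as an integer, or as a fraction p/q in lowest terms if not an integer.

Old list (sorted, length 8): [-13, 4, 7, 21, 24, 26, 30, 32]
Old median = 45/2
Insert x = -12
Old length even (8). Middle pair: indices 3,4 = 21,24.
New length odd (9). New median = single middle element.
x = -12: 1 elements are < x, 7 elements are > x.
New sorted list: [-13, -12, 4, 7, 21, 24, 26, 30, 32]
New median = 21

Answer: 21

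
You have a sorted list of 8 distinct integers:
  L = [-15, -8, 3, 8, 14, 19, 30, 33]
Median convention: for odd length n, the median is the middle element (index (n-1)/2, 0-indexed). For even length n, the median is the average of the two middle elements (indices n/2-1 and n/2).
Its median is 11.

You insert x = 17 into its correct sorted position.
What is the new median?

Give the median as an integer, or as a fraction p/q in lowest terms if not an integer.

Old list (sorted, length 8): [-15, -8, 3, 8, 14, 19, 30, 33]
Old median = 11
Insert x = 17
Old length even (8). Middle pair: indices 3,4 = 8,14.
New length odd (9). New median = single middle element.
x = 17: 5 elements are < x, 3 elements are > x.
New sorted list: [-15, -8, 3, 8, 14, 17, 19, 30, 33]
New median = 14

Answer: 14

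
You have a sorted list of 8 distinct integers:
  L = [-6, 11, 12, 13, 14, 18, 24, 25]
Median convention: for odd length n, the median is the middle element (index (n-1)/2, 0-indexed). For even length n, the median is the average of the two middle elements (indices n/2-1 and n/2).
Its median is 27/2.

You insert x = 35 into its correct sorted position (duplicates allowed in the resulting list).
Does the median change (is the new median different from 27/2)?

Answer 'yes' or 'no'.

Answer: yes

Derivation:
Old median = 27/2
Insert x = 35
New median = 14
Changed? yes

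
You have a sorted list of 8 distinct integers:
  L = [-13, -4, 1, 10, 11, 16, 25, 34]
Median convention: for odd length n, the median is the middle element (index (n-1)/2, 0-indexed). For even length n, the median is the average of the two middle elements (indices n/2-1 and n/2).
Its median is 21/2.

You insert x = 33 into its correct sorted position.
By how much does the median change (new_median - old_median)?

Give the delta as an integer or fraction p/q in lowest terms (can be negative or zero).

Answer: 1/2

Derivation:
Old median = 21/2
After inserting x = 33: new sorted = [-13, -4, 1, 10, 11, 16, 25, 33, 34]
New median = 11
Delta = 11 - 21/2 = 1/2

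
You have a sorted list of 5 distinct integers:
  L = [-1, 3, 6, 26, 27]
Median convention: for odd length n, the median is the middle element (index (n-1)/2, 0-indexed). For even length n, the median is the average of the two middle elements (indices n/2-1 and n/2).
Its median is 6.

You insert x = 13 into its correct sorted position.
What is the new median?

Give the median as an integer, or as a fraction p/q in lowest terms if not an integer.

Answer: 19/2

Derivation:
Old list (sorted, length 5): [-1, 3, 6, 26, 27]
Old median = 6
Insert x = 13
Old length odd (5). Middle was index 2 = 6.
New length even (6). New median = avg of two middle elements.
x = 13: 3 elements are < x, 2 elements are > x.
New sorted list: [-1, 3, 6, 13, 26, 27]
New median = 19/2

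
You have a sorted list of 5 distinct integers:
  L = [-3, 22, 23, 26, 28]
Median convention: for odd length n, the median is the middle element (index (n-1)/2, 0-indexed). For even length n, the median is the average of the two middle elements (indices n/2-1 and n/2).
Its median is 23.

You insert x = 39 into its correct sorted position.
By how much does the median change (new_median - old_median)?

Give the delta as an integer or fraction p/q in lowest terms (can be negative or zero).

Old median = 23
After inserting x = 39: new sorted = [-3, 22, 23, 26, 28, 39]
New median = 49/2
Delta = 49/2 - 23 = 3/2

Answer: 3/2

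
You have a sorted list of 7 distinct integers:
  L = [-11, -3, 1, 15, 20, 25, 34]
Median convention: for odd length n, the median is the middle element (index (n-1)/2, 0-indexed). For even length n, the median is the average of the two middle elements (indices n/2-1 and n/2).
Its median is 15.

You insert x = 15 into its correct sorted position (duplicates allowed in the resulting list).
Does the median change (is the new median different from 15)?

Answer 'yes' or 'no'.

Answer: no

Derivation:
Old median = 15
Insert x = 15
New median = 15
Changed? no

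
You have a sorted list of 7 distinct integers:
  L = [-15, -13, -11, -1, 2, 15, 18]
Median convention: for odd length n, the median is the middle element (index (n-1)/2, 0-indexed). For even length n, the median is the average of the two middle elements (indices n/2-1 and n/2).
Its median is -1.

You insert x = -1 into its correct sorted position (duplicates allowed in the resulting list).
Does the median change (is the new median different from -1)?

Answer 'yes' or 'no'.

Old median = -1
Insert x = -1
New median = -1
Changed? no

Answer: no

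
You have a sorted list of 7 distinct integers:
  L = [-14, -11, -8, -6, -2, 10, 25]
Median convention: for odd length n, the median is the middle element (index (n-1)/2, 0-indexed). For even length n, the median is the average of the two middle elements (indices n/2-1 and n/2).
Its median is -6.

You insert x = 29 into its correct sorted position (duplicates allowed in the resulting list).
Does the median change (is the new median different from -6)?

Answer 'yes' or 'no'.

Answer: yes

Derivation:
Old median = -6
Insert x = 29
New median = -4
Changed? yes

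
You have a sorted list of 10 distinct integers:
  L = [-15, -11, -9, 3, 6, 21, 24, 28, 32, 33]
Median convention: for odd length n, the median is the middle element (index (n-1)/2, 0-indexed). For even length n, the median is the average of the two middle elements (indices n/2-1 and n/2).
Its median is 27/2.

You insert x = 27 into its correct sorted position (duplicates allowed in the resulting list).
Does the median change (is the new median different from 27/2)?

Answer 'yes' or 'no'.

Answer: yes

Derivation:
Old median = 27/2
Insert x = 27
New median = 21
Changed? yes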